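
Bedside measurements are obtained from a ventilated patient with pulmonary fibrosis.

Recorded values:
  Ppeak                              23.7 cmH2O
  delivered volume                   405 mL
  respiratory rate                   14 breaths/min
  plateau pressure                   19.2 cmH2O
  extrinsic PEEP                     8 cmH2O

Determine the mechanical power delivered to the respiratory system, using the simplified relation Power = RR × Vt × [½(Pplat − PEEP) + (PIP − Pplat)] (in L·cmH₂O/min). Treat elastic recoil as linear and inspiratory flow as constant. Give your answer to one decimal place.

57.3

Per-breath work = Vt × [½(Pplat−PEEP) + (PIP−Pplat)] = 0.405 × [0.5×11.2 + 4.5] = 0.405 × 10.1 = 4.091 L·cmH2O.
Power = 14 × 4.091 = 57.274 L·cmH2O/min.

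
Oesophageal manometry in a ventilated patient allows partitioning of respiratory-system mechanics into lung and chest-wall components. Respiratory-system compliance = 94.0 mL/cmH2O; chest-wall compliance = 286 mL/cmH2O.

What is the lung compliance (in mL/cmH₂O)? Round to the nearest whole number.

1/CL = 1/Crs − 1/Ccw.
1/CL = 1/94.0 − 1/286 = 0.007142.
CL = 140.02 mL/cmH2O.

140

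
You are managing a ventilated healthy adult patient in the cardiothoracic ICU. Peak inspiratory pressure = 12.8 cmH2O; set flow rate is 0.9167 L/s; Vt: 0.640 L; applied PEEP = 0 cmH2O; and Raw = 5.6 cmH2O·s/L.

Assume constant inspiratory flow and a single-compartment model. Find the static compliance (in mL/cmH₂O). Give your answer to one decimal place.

Equation of motion (constant flow): PIP = Vt/C + R·V̇ + PEEP.
Vt/C = PIP − R·V̇ − PEEP = 12.8 − 5.6×0.9167 − 0 = 12.8 − 5.134 − 0 = 7.666 cmH2O.
C = Vt / 7.666 = 640 / 7.666 = 83.486 mL/cmH2O.

83.5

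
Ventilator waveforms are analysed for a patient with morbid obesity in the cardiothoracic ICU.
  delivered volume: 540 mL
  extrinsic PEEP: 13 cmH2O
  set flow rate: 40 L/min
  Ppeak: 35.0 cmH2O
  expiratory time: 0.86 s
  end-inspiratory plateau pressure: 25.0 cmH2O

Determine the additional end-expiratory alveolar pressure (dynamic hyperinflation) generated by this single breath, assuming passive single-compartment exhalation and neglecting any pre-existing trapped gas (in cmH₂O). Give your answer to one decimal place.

Flow: 40 L/min ÷ 60 = 0.6667 L/s.
R = (PIP − Pplat)/V̇ = (35.0 − 25.0) / 0.6667 = 10.0/0.6667 = 14.999 cmH2O·s/L.
C = Vt/(Pplat − PEEP) = 540.0 / (25.0 − 13) = 540.0/12.0 = 45.0 mL/cmH2O.
τ = R × C = 14.999 × 0.045 L/cmH2O = 0.675 s.
Fraction remaining = e^(−Te/τ) = e^(−0.86/0.675) = 0.2797; trapped volume = 540.0 × 0.2797 = 151.04 mL.
Additional alveolar pressure from trapping ≈ V_trapped / C = 151.04 / 45.0 = 3.356 cmH2O.

3.4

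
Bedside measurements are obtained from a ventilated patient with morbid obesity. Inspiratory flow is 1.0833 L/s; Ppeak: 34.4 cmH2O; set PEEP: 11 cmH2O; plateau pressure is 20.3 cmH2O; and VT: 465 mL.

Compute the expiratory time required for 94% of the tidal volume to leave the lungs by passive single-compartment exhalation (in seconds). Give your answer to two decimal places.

1.83

R = (PIP − Pplat)/V̇ = (34.4 − 20.3) / 1.0833 = 14.1/1.0833 = 13.016 cmH2O·s/L.
C = Vt/(Pplat − PEEP) = 465.0 / (20.3 − 11) = 465.0/9.3 = 50.0 mL/cmH2O.
τ = R × C = 13.016 × 0.05 L/cmH2O = 0.6508 s.
t = −τ·ln(1 − 0.94) = −0.6508·ln(0.06) = 1.831 s.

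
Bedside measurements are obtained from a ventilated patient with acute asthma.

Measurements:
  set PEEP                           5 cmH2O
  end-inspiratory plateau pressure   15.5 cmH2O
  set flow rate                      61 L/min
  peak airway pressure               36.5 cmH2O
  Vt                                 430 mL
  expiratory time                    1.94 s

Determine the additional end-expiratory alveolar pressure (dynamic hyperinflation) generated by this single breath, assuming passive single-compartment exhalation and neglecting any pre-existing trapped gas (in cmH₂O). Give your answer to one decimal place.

1.1

Flow: 61 L/min ÷ 60 = 1.0167 L/s.
R = (PIP − Pplat)/V̇ = (36.5 − 15.5) / 1.0167 = 21.0/1.0167 = 20.655 cmH2O·s/L.
C = Vt/(Pplat − PEEP) = 430.0 / (15.5 − 5) = 430.0/10.5 = 40.952 mL/cmH2O.
τ = R × C = 20.655 × 0.04095 L/cmH2O = 0.8458 s.
Fraction remaining = e^(−Te/τ) = e^(−1.94/0.8458) = 0.1009; trapped volume = 430.0 × 0.1009 = 43.387 mL.
Additional alveolar pressure from trapping ≈ V_trapped / C = 43.387 / 40.952 = 1.059 cmH2O.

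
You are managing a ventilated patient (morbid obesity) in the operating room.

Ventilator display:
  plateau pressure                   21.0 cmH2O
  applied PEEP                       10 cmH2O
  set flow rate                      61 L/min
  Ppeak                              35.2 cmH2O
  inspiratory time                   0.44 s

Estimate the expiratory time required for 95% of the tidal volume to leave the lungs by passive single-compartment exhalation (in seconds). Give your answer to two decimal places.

1.70

Flow: 61 L/min ÷ 60 = 1.0167 L/s.
Vt = flow × Ti = 1.0167 L/s × 0.44 s × 1000 mL/L = 447.35 mL.
R = (PIP − Pplat)/V̇ = (35.2 − 21.0) / 1.0167 = 14.2/1.0167 = 13.967 cmH2O·s/L.
C = Vt/(Pplat − PEEP) = 447.35 / (21.0 − 10) = 447.35/11.0 = 40.668 mL/cmH2O.
τ = R × C = 13.967 × 0.04067 L/cmH2O = 0.568 s.
t = −τ·ln(1 − 0.95) = −0.568·ln(0.05) = 1.702 s.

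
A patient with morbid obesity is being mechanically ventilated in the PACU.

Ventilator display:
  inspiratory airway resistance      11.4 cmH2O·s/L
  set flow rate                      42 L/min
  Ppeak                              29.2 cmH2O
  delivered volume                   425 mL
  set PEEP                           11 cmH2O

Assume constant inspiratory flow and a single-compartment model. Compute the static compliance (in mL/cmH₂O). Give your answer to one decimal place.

Flow: 42 L/min ÷ 60 = 0.7 L/s.
Equation of motion (constant flow): PIP = Vt/C + R·V̇ + PEEP.
Vt/C = PIP − R·V̇ − PEEP = 29.2 − 11.4×0.7 − 11 = 29.2 − 7.98 − 11 = 10.22 cmH2O.
C = Vt / 10.22 = 425 / 10.22 = 41.585 mL/cmH2O.

41.6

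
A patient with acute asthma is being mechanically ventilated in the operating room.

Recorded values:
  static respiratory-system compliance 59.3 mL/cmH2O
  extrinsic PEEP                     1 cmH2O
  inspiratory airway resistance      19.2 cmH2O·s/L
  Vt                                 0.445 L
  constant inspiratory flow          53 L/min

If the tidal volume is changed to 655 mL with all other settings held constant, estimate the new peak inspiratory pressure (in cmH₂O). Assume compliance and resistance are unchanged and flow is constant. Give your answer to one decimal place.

29.0

Flow: 53 L/min ÷ 60 = 0.8833 L/s.
PIP = Vt/C + R·V̇ + PEEP (constant-flow equation of motion).
Only the elastic term changes: ΔPIP = ΔVt / C = (655 − 445) / 59.3 = 3.541 cmH2O.
Original PIP = 445/59.3 + 19.2×0.8833 + 1 = 25.464 cmH2O; new PIP = 25.464 + (3.541) = 29.005 cmH2O.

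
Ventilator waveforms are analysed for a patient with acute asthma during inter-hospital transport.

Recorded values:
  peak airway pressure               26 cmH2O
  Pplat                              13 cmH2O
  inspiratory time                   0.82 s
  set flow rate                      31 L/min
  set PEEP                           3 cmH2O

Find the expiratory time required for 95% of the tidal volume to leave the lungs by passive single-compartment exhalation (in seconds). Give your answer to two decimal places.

Flow: 31 L/min ÷ 60 = 0.5167 L/s.
Vt = flow × Ti = 0.5167 L/s × 0.82 s × 1000 mL/L = 423.69 mL.
R = (PIP − Pplat)/V̇ = (26 − 13) / 0.5167 = 13.0/0.5167 = 25.16 cmH2O·s/L.
C = Vt/(Pplat − PEEP) = 423.69 / (13 − 3) = 423.69/10.0 = 42.369 mL/cmH2O.
τ = R × C = 25.16 × 0.04237 L/cmH2O = 1.066 s.
t = −τ·ln(1 − 0.95) = −1.066·ln(0.05) = 3.193 s.

3.19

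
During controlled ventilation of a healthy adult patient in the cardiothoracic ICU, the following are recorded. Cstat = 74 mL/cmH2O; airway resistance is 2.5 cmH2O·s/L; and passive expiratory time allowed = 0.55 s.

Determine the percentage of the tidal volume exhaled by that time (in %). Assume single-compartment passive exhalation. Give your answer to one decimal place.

τ = R × C = 2.5 × 74 mL/cmH2O = 2.5 × 0.074 L/cmH2O = 0.185 s.
Passive exhalation: V(t)/V₀ = e^(−t/τ) = e^(−0.55/0.185) = 0.05115.
Fraction exhaled = 1 − 0.05115 = 0.9489 → 94.89%.

94.9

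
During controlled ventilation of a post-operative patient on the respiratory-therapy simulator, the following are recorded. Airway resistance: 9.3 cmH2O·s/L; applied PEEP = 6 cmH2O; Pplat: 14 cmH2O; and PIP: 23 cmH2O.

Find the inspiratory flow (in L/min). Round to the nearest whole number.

58

flow = (PIP − Pplat) / Raw = (23 − 14) / 9.3 = 0.9677 L/s × 60 = 58.062 L/min.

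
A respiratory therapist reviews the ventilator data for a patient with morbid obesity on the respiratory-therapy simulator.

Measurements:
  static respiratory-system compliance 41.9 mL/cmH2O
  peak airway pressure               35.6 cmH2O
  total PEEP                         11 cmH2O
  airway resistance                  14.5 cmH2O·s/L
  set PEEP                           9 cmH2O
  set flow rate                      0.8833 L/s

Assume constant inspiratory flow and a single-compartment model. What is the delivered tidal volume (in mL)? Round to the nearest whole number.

Total PEEP = 11 cmH2O (set 9 + intrinsic 2); this is the baseline alveolar pressure.
Equation of motion (constant flow): PIP = Vt/C + R·V̇ + PEEP.
Vt/C = PIP − R·V̇ − PEEP = 35.6 − 12.808 − 11 = 11.792 cmH2O.
Vt = C × 11.792 = 41.9 × 11.792 = 494.08 mL.

494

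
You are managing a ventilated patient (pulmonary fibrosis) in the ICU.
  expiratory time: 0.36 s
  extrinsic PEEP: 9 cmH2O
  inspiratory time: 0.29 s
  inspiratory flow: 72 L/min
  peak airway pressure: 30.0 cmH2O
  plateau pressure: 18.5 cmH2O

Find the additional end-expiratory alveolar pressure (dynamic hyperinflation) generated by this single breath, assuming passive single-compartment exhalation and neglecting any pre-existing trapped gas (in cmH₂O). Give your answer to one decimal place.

Flow: 72 L/min ÷ 60 = 1.2 L/s.
Vt = flow × Ti = 1.2 L/s × 0.29 s × 1000 mL/L = 348.0 mL.
R = (PIP − Pplat)/V̇ = (30.0 − 18.5) / 1.2 = 11.5/1.2 = 9.583 cmH2O·s/L.
C = Vt/(Pplat − PEEP) = 348.0 / (18.5 − 9) = 348.0/9.5 = 36.632 mL/cmH2O.
τ = R × C = 9.583 × 0.03663 L/cmH2O = 0.351 s.
Fraction remaining = e^(−Te/τ) = e^(−0.36/0.351) = 0.3586; trapped volume = 348.0 × 0.3586 = 124.79 mL.
Additional alveolar pressure from trapping ≈ V_trapped / C = 124.79 / 36.632 = 3.407 cmH2O.

3.4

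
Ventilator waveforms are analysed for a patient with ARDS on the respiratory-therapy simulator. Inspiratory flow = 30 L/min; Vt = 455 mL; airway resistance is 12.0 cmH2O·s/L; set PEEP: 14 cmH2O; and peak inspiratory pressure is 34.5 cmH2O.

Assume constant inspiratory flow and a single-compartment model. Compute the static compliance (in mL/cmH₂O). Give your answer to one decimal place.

31.4

Flow: 30 L/min ÷ 60 = 0.5 L/s.
Equation of motion (constant flow): PIP = Vt/C + R·V̇ + PEEP.
Vt/C = PIP − R·V̇ − PEEP = 34.5 − 12.0×0.5 − 14 = 34.5 − 6.0 − 14 = 14.5 cmH2O.
C = Vt / 14.5 = 455 / 14.5 = 31.379 mL/cmH2O.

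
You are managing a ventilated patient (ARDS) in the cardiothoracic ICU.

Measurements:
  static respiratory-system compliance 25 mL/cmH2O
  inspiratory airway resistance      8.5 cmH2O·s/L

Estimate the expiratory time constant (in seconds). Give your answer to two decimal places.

0.21

τ = R × C = 8.5 × 25 mL/cmH2O = 8.5 × 0.025 L/cmH2O = 0.2125 s.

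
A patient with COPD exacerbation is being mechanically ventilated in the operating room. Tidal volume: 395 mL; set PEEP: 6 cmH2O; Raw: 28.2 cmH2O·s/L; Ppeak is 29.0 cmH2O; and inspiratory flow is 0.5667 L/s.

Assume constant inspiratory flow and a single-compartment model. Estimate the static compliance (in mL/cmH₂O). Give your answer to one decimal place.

Equation of motion (constant flow): PIP = Vt/C + R·V̇ + PEEP.
Vt/C = PIP − R·V̇ − PEEP = 29.0 − 28.2×0.5667 − 6 = 29.0 − 15.981 − 6 = 7.019 cmH2O.
C = Vt / 7.019 = 395 / 7.019 = 56.276 mL/cmH2O.

56.3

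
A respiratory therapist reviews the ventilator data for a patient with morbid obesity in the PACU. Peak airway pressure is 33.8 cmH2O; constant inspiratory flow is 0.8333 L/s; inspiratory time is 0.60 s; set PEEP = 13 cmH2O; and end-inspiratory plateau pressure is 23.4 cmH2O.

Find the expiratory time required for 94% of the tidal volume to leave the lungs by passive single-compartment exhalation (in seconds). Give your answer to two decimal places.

Vt = flow × Ti = 0.8333 L/s × 0.60 s × 1000 mL/L = 499.98 mL.
R = (PIP − Pplat)/V̇ = (33.8 − 23.4) / 0.8333 = 10.4/0.8333 = 12.48 cmH2O·s/L.
C = Vt/(Pplat − PEEP) = 499.98 / (23.4 − 13) = 499.98/10.4 = 48.075 mL/cmH2O.
τ = R × C = 12.48 × 0.04808 L/cmH2O = 0.6 s.
t = −τ·ln(1 − 0.94) = −0.6·ln(0.06) = 1.688 s.

1.69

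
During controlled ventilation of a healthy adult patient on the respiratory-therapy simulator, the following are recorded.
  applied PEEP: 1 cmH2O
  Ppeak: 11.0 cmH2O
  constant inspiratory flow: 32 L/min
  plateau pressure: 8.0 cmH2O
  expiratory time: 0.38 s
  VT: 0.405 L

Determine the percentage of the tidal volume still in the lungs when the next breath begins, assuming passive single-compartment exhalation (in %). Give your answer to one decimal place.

Flow: 32 L/min ÷ 60 = 0.5333 L/s.
R = (PIP − Pplat)/V̇ = (11.0 − 8.0) / 0.5333 = 3.0/0.5333 = 5.625 cmH2O·s/L.
C = Vt/(Pplat − PEEP) = 405.0 / (8.0 − 1) = 405.0/7.0 = 57.857 mL/cmH2O.
τ = R × C = 5.625 × 0.05786 L/cmH2O = 0.3255 s.
Fraction remaining at end-expiration = e^(−Te/τ) = e^(−0.38/0.3255) = 0.3112 → 31.12%.

31.1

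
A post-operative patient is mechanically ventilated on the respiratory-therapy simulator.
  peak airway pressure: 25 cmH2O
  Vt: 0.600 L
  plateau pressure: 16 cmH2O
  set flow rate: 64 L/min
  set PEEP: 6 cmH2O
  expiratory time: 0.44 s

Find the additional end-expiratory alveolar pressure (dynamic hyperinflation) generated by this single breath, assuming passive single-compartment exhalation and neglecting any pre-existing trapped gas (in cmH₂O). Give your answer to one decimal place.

Flow: 64 L/min ÷ 60 = 1.0667 L/s.
R = (PIP − Pplat)/V̇ = (25 − 16) / 1.0667 = 9.0/1.0667 = 8.437 cmH2O·s/L.
C = Vt/(Pplat − PEEP) = 600.0 / (16 − 6) = 600.0/10.0 = 60.0 mL/cmH2O.
τ = R × C = 8.437 × 0.06 L/cmH2O = 0.5062 s.
Fraction remaining = e^(−Te/τ) = e^(−0.44/0.5062) = 0.4193; trapped volume = 600.0 × 0.4193 = 251.58 mL.
Additional alveolar pressure from trapping ≈ V_trapped / C = 251.58 / 60.0 = 4.193 cmH2O.

4.2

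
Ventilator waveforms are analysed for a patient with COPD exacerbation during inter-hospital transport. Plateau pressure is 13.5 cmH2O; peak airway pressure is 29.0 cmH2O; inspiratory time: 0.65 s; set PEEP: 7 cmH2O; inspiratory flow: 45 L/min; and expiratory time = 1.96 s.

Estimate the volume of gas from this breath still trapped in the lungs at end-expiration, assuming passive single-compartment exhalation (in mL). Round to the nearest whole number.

138

Flow: 45 L/min ÷ 60 = 0.75 L/s.
Vt = flow × Ti = 0.75 L/s × 0.65 s × 1000 mL/L = 487.5 mL.
R = (PIP − Pplat)/V̇ = (29.0 − 13.5) / 0.75 = 15.5/0.75 = 20.667 cmH2O·s/L.
C = Vt/(Pplat − PEEP) = 487.5 / (13.5 − 7) = 487.5/6.5 = 75.0 mL/cmH2O.
τ = R × C = 20.667 × 0.075 L/cmH2O = 1.55 s.
Fraction remaining = e^(−Te/τ) = e^(−1.96/1.55) = 0.2824.
Trapped volume = 487.5 × 0.2824 = 137.67 mL.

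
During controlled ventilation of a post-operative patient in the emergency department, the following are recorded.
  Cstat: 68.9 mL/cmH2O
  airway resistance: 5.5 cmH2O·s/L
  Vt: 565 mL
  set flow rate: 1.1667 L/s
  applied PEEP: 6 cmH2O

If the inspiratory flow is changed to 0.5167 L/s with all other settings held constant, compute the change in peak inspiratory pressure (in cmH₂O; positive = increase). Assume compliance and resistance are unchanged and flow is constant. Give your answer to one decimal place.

PIP = Vt/C + R·V̇ + PEEP (constant-flow equation of motion).
Only the resistive term changes: ΔPIP = R × ΔV̇ = 5.5 × (0.5167 − 1.1667) = 5.5 × -0.65 = -3.575 cmH2O.

-3.6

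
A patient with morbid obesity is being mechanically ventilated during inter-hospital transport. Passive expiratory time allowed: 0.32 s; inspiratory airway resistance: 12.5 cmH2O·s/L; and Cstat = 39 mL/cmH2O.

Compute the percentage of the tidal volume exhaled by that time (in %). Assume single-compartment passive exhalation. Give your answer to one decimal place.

τ = R × C = 12.5 × 39 mL/cmH2O = 12.5 × 0.039 L/cmH2O = 0.4875 s.
Passive exhalation: V(t)/V₀ = e^(−t/τ) = e^(−0.32/0.4875) = 0.5187.
Fraction exhaled = 1 − 0.5187 = 0.4813 → 48.13%.

48.1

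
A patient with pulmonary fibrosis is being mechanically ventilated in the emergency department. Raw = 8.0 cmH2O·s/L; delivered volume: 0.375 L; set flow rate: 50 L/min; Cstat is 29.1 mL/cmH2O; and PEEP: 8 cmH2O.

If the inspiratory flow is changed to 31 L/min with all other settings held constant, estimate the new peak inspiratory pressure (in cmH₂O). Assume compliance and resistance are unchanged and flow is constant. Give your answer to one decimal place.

25.0

Flow: 50 L/min ÷ 60 = 0.8333 L/s.
New flow: 31 L/min ÷ 60 = 0.5167 L/s.
PIP = Vt/C + R·V̇ + PEEP (constant-flow equation of motion).
Only the resistive term changes: ΔPIP = R × ΔV̇ = 8.0 × (0.5167 − 0.8333) = 8.0 × -0.3166 = -2.533 cmH2O.
Original PIP = 375/29.1 + 8.0×0.8333 + 8 = 27.553 cmH2O; new PIP = 27.553 + (-2.533) = 25.02 cmH2O.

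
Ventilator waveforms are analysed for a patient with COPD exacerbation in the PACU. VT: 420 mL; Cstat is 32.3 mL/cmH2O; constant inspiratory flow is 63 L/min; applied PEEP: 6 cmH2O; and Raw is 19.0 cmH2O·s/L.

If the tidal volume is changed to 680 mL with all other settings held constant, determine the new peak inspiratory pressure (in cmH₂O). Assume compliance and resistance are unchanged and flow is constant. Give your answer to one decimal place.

47.0

Flow: 63 L/min ÷ 60 = 1.05 L/s.
PIP = Vt/C + R·V̇ + PEEP (constant-flow equation of motion).
Only the elastic term changes: ΔPIP = ΔVt / C = (680 − 420) / 32.3 = 8.05 cmH2O.
Original PIP = 420/32.3 + 19.0×1.05 + 6 = 38.953 cmH2O; new PIP = 38.953 + (8.05) = 47.003 cmH2O.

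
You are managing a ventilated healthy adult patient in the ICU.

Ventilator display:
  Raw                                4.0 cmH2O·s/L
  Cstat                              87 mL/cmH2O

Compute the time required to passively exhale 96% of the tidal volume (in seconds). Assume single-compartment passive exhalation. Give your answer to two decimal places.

1.12

τ = R × C = 4.0 × 87 mL/cmH2O = 4.0 × 0.087 L/cmH2O = 0.348 s.
Exhaled fraction f = 1 − e^(−t/τ) → t = −τ·ln(1 − f) = −0.348·ln(0.04) = 1.12 s.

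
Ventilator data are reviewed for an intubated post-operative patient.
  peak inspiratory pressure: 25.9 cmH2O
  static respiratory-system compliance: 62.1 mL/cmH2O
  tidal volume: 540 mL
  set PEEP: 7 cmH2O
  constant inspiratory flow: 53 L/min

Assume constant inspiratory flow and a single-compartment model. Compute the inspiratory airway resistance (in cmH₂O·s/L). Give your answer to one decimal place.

11.6

Flow: 53 L/min ÷ 60 = 0.8833 L/s.
Equation of motion (constant flow): PIP = Vt/C + R·V̇ + PEEP.
R·V̇ = PIP − Vt/C − PEEP = 25.9 − 540/62.1 − 7 = 25.9 − 8.696 − 7 = 10.204 cmH2O.
R = 10.204 / 0.8833 = 11.552 cmH2O·s/L.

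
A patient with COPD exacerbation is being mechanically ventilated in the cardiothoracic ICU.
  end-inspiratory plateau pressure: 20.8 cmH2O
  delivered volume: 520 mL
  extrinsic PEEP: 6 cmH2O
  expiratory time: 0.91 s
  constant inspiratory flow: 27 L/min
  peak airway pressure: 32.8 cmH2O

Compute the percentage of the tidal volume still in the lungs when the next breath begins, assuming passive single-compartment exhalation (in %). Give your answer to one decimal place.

Flow: 27 L/min ÷ 60 = 0.45 L/s.
R = (PIP − Pplat)/V̇ = (32.8 − 20.8) / 0.45 = 12.0/0.45 = 26.667 cmH2O·s/L.
C = Vt/(Pplat − PEEP) = 520.0 / (20.8 − 6) = 520.0/14.8 = 35.135 mL/cmH2O.
τ = R × C = 26.667 × 0.03514 L/cmH2O = 0.9371 s.
Fraction remaining at end-expiration = e^(−Te/τ) = e^(−0.91/0.9371) = 0.3787 → 37.87%.

37.9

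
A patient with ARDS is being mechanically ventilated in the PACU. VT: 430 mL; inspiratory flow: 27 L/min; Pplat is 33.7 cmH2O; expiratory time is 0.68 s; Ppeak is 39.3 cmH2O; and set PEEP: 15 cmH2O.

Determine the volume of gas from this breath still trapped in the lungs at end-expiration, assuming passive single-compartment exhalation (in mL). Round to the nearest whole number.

Flow: 27 L/min ÷ 60 = 0.45 L/s.
R = (PIP − Pplat)/V̇ = (39.3 − 33.7) / 0.45 = 5.6/0.45 = 12.444 cmH2O·s/L.
C = Vt/(Pplat − PEEP) = 430.0 / (33.7 − 15) = 430.0/18.7 = 22.995 mL/cmH2O.
τ = R × C = 12.444 × 0.023 L/cmH2O = 0.2862 s.
Fraction remaining = e^(−Te/τ) = e^(−0.68/0.2862) = 0.09293.
Trapped volume = 430.0 × 0.09293 = 39.96 mL.

40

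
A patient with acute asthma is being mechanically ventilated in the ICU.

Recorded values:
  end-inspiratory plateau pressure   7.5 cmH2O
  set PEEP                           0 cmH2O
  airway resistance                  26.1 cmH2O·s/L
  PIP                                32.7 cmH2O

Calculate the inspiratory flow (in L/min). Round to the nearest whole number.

flow = (PIP − Pplat) / Raw = (32.7 − 7.5) / 26.1 = 0.9655 L/s × 60 = 57.93 L/min.

58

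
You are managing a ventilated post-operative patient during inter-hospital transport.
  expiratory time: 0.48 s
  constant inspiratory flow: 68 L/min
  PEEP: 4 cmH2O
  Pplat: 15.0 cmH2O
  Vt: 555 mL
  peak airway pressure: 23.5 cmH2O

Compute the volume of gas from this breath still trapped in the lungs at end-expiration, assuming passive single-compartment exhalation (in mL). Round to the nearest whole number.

Flow: 68 L/min ÷ 60 = 1.1333 L/s.
R = (PIP − Pplat)/V̇ = (23.5 − 15.0) / 1.1333 = 8.5/1.1333 = 7.5 cmH2O·s/L.
C = Vt/(Pplat − PEEP) = 555.0 / (15.0 − 4) = 555.0/11.0 = 50.455 mL/cmH2O.
τ = R × C = 7.5 × 0.05046 L/cmH2O = 0.3785 s.
Fraction remaining = e^(−Te/τ) = e^(−0.48/0.3785) = 0.2813.
Trapped volume = 555.0 × 0.2813 = 156.12 mL.

156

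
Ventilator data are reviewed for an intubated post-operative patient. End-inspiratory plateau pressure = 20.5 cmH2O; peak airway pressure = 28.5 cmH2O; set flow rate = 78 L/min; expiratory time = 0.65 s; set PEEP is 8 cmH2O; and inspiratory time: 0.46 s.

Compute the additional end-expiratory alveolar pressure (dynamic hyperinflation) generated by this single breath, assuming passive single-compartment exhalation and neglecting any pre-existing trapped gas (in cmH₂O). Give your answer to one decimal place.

1.4

Flow: 78 L/min ÷ 60 = 1.3 L/s.
Vt = flow × Ti = 1.3 L/s × 0.46 s × 1000 mL/L = 598.0 mL.
R = (PIP − Pplat)/V̇ = (28.5 − 20.5) / 1.3 = 8.0/1.3 = 6.154 cmH2O·s/L.
C = Vt/(Pplat − PEEP) = 598.0 / (20.5 − 8) = 598.0/12.5 = 47.84 mL/cmH2O.
τ = R × C = 6.154 × 0.04784 L/cmH2O = 0.2944 s.
Fraction remaining = e^(−Te/τ) = e^(−0.65/0.2944) = 0.1099; trapped volume = 598.0 × 0.1099 = 65.72 mL.
Additional alveolar pressure from trapping ≈ V_trapped / C = 65.72 / 47.84 = 1.374 cmH2O.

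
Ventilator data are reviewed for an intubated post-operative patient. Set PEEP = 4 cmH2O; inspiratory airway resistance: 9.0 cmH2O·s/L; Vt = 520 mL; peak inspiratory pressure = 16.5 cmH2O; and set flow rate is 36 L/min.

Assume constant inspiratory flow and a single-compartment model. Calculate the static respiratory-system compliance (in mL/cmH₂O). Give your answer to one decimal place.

73.2

Flow: 36 L/min ÷ 60 = 0.6 L/s.
Equation of motion (constant flow): PIP = Vt/C + R·V̇ + PEEP.
Vt/C = PIP − R·V̇ − PEEP = 16.5 − 9.0×0.6 − 4 = 16.5 − 5.4 − 4 = 7.1 cmH2O.
C = Vt / 7.1 = 520 / 7.1 = 73.239 mL/cmH2O.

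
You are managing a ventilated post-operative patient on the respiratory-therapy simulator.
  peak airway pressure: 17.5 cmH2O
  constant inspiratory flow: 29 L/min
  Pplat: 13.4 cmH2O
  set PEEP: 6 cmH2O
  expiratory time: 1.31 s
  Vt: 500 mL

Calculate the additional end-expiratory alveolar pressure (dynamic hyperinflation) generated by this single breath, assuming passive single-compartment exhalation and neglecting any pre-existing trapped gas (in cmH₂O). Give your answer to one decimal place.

0.8

Flow: 29 L/min ÷ 60 = 0.4833 L/s.
R = (PIP − Pplat)/V̇ = (17.5 − 13.4) / 0.4833 = 4.1/0.4833 = 8.483 cmH2O·s/L.
C = Vt/(Pplat − PEEP) = 500.0 / (13.4 − 6) = 500.0/7.4 = 67.568 mL/cmH2O.
τ = R × C = 8.483 × 0.06757 L/cmH2O = 0.5732 s.
Fraction remaining = e^(−Te/τ) = e^(−1.31/0.5732) = 0.1017; trapped volume = 500.0 × 0.1017 = 50.85 mL.
Additional alveolar pressure from trapping ≈ V_trapped / C = 50.85 / 67.568 = 0.7526 cmH2O.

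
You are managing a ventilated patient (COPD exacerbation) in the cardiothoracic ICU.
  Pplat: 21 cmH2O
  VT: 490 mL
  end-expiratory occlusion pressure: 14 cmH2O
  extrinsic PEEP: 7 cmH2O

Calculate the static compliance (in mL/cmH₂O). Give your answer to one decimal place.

End-expiratory occlusion gives total PEEP = 14 cmH2O (intrinsic PEEP = 14 − 7 = 7). Use total PEEP for the elastic gradient.
Cstat = Vt / (Pplat − PEEPtotal) = 490 / (21 − 14) = 490 / 7.0 = 70.0 mL/cmH2O.

70.0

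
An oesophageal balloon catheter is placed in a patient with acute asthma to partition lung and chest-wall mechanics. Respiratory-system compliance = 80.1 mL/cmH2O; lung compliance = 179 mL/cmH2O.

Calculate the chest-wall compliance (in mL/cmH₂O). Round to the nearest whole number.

145

1/Ccw = 1/Crs − 1/CL.
1/Ccw = 1/80.1 − 1/179 = 0.006898.
Ccw = 144.97 mL/cmH2O.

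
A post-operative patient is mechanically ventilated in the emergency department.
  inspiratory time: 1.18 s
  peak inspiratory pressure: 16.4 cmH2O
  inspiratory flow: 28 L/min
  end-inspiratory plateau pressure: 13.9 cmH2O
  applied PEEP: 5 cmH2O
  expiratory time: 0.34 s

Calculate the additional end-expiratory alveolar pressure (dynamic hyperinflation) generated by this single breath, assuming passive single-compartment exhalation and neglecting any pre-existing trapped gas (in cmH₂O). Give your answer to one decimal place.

3.2

Flow: 28 L/min ÷ 60 = 0.4667 L/s.
Vt = flow × Ti = 0.4667 L/s × 1.18 s × 1000 mL/L = 550.71 mL.
R = (PIP − Pplat)/V̇ = (16.4 − 13.9) / 0.4667 = 2.5/0.4667 = 5.357 cmH2O·s/L.
C = Vt/(Pplat − PEEP) = 550.71 / (13.9 − 5) = 550.71/8.9 = 61.878 mL/cmH2O.
τ = R × C = 5.357 × 0.06188 L/cmH2O = 0.3315 s.
Fraction remaining = e^(−Te/τ) = e^(−0.34/0.3315) = 0.3586; trapped volume = 550.71 × 0.3586 = 197.48 mL.
Additional alveolar pressure from trapping ≈ V_trapped / C = 197.48 / 61.878 = 3.191 cmH2O.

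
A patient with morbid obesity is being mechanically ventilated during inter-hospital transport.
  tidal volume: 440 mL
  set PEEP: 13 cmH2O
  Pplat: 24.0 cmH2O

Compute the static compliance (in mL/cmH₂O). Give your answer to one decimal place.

Cstat = Vt / (Pplat − PEEP) = 440 / (24.0 − 13) = 440 / 11.0 = 40.0 mL/cmH2O.

40.0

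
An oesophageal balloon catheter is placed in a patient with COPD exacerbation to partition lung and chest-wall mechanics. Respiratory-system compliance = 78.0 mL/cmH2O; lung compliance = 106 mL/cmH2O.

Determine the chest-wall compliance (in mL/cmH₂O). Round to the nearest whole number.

295

1/Ccw = 1/Crs − 1/CL.
1/Ccw = 1/78.0 − 1/106 = 0.003387.
Ccw = 295.25 mL/cmH2O.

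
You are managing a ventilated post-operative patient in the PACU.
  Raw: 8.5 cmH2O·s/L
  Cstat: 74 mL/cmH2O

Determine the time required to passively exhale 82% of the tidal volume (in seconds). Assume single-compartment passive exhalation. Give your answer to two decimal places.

1.08

τ = R × C = 8.5 × 74 mL/cmH2O = 8.5 × 0.074 L/cmH2O = 0.629 s.
Exhaled fraction f = 1 − e^(−t/τ) → t = −τ·ln(1 − f) = −0.629·ln(0.18) = 1.079 s.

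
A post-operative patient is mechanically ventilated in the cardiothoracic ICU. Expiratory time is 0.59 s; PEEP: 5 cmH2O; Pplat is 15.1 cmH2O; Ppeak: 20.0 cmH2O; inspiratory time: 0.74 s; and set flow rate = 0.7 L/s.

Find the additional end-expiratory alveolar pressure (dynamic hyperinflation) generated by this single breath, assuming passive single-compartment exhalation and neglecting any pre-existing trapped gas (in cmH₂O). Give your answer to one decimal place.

Vt = flow × Ti = 0.7 L/s × 0.74 s × 1000 mL/L = 518.0 mL.
R = (PIP − Pplat)/V̇ = (20.0 − 15.1) / 0.7 = 4.9/0.7 = 7.0 cmH2O·s/L.
C = Vt/(Pplat − PEEP) = 518.0 / (15.1 − 5) = 518.0/10.1 = 51.287 mL/cmH2O.
τ = R × C = 7.0 × 0.05129 L/cmH2O = 0.359 s.
Fraction remaining = e^(−Te/τ) = e^(−0.59/0.359) = 0.1933; trapped volume = 518.0 × 0.1933 = 100.13 mL.
Additional alveolar pressure from trapping ≈ V_trapped / C = 100.13 / 51.287 = 1.952 cmH2O.

2.0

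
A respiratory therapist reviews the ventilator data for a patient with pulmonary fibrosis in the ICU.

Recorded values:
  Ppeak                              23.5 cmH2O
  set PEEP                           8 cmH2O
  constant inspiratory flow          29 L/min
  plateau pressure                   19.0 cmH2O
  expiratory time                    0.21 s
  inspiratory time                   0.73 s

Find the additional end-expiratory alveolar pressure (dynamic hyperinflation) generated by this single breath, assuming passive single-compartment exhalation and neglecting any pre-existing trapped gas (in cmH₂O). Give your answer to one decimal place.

5.4

Flow: 29 L/min ÷ 60 = 0.4833 L/s.
Vt = flow × Ti = 0.4833 L/s × 0.73 s × 1000 mL/L = 352.81 mL.
R = (PIP − Pplat)/V̇ = (23.5 − 19.0) / 0.4833 = 4.5/0.4833 = 9.311 cmH2O·s/L.
C = Vt/(Pplat − PEEP) = 352.81 / (19.0 − 8) = 352.81/11.0 = 32.074 mL/cmH2O.
τ = R × C = 9.311 × 0.03207 L/cmH2O = 0.2986 s.
Fraction remaining = e^(−Te/τ) = e^(−0.21/0.2986) = 0.495; trapped volume = 352.81 × 0.495 = 174.64 mL.
Additional alveolar pressure from trapping ≈ V_trapped / C = 174.64 / 32.074 = 5.445 cmH2O.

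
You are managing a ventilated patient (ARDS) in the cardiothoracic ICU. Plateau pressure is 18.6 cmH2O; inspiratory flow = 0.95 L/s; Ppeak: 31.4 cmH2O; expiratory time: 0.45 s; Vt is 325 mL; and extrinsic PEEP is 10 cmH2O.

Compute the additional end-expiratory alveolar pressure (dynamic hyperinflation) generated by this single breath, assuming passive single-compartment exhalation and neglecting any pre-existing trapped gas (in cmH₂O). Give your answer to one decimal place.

3.6

R = (PIP − Pplat)/V̇ = (31.4 − 18.6) / 0.95 = 12.8/0.95 = 13.474 cmH2O·s/L.
C = Vt/(Pplat − PEEP) = 325.0 / (18.6 − 10) = 325.0/8.6 = 37.791 mL/cmH2O.
τ = R × C = 13.474 × 0.03779 L/cmH2O = 0.5092 s.
Fraction remaining = e^(−Te/τ) = e^(−0.45/0.5092) = 0.4132; trapped volume = 325.0 × 0.4132 = 134.29 mL.
Additional alveolar pressure from trapping ≈ V_trapped / C = 134.29 / 37.791 = 3.553 cmH2O.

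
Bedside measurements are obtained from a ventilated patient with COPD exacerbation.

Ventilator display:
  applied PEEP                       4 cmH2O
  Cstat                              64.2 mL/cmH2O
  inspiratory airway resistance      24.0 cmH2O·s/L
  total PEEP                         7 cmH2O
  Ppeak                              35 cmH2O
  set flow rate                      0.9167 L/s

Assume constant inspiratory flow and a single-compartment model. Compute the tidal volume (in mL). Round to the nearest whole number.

Total PEEP = 7 cmH2O (set 4 + intrinsic 3); this is the baseline alveolar pressure.
Equation of motion (constant flow): PIP = Vt/C + R·V̇ + PEEP.
Vt/C = PIP − R·V̇ − PEEP = 35 − 22.001 − 7 = 5.999 cmH2O.
Vt = C × 5.999 = 64.2 × 5.999 = 385.14 mL.

385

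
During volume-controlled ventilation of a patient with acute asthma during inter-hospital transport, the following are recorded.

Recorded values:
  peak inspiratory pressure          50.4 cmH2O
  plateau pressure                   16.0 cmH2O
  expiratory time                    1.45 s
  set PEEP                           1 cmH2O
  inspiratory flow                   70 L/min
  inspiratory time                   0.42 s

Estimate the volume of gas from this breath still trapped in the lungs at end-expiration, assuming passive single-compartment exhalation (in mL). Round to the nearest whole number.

Flow: 70 L/min ÷ 60 = 1.1667 L/s.
Vt = flow × Ti = 1.1667 L/s × 0.42 s × 1000 mL/L = 490.01 mL.
R = (PIP − Pplat)/V̇ = (50.4 − 16.0) / 1.1667 = 34.4/1.1667 = 29.485 cmH2O·s/L.
C = Vt/(Pplat − PEEP) = 490.01 / (16.0 − 1) = 490.01/15.0 = 32.667 mL/cmH2O.
τ = R × C = 29.485 × 0.03267 L/cmH2O = 0.9633 s.
Fraction remaining = e^(−Te/τ) = e^(−1.45/0.9633) = 0.222.
Trapped volume = 490.01 × 0.222 = 108.78 mL.

109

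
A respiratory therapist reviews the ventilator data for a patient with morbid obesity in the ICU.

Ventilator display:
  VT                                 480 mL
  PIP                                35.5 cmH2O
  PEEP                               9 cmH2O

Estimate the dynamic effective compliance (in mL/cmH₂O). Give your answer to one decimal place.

Dynamic compliance = Vt / (PIP − PEEP) = 480 / (35.5 − 9) = 480 / 26.5 = 18.113 mL/cmH2O.

18.1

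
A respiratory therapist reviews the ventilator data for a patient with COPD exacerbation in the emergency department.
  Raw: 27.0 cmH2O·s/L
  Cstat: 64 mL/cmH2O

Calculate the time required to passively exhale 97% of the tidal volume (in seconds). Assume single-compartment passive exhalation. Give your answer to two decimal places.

τ = R × C = 27.0 × 64 mL/cmH2O = 27.0 × 0.064 L/cmH2O = 1.728 s.
Exhaled fraction f = 1 − e^(−t/τ) → t = −τ·ln(1 − f) = −1.728·ln(0.03) = 6.059 s.

6.06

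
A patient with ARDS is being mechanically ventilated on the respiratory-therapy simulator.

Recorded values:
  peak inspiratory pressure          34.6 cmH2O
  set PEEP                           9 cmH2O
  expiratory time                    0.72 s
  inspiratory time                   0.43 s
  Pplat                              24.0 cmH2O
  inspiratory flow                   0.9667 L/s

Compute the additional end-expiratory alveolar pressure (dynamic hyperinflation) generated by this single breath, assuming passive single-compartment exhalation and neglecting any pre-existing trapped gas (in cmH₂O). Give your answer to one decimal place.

1.4

Vt = flow × Ti = 0.9667 L/s × 0.43 s × 1000 mL/L = 415.68 mL.
R = (PIP − Pplat)/V̇ = (34.6 − 24.0) / 0.9667 = 10.6/0.9667 = 10.965 cmH2O·s/L.
C = Vt/(Pplat − PEEP) = 415.68 / (24.0 − 9) = 415.68/15.0 = 27.712 mL/cmH2O.
τ = R × C = 10.965 × 0.02771 L/cmH2O = 0.3038 s.
Fraction remaining = e^(−Te/τ) = e^(−0.72/0.3038) = 0.09348; trapped volume = 415.68 × 0.09348 = 38.858 mL.
Additional alveolar pressure from trapping ≈ V_trapped / C = 38.858 / 27.712 = 1.402 cmH2O.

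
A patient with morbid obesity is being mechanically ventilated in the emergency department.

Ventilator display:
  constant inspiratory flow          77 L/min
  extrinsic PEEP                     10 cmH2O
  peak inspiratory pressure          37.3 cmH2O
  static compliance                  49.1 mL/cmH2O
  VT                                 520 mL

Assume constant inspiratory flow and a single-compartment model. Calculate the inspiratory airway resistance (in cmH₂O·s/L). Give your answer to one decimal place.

13.0

Flow: 77 L/min ÷ 60 = 1.2833 L/s.
Equation of motion (constant flow): PIP = Vt/C + R·V̇ + PEEP.
R·V̇ = PIP − Vt/C − PEEP = 37.3 − 520/49.1 − 10 = 37.3 − 10.591 − 10 = 16.709 cmH2O.
R = 16.709 / 1.2833 = 13.02 cmH2O·s/L.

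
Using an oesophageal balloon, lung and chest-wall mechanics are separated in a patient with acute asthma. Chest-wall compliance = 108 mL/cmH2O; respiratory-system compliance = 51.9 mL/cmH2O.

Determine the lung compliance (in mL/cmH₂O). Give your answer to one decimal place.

1/CL = 1/Crs − 1/Ccw.
1/CL = 1/51.9 − 1/108 = 0.01001.
CL = 99.9 mL/cmH2O.

99.9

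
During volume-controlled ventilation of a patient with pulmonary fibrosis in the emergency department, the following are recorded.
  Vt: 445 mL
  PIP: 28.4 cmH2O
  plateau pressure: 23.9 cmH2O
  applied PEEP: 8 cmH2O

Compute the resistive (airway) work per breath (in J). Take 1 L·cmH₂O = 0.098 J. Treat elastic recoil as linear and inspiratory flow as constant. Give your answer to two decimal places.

With constant inspiratory flow the resistive pressure is constant at PIP − Pplat = 28.4 − 23.9 = 4.5 cmH2O, so resistive work = 4.5 × 0.445 = 2.003 L·cmH2O.
× 0.098 J/(L·cmH2O) → 0.1963 J.

0.20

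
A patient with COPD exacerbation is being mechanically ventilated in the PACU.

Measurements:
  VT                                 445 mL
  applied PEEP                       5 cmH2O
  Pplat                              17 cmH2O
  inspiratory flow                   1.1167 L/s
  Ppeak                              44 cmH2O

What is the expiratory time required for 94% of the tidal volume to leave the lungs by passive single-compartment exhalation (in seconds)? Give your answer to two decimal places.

R = (PIP − Pplat)/V̇ = (44 − 17) / 1.1167 = 27.0/1.1167 = 24.178 cmH2O·s/L.
C = Vt/(Pplat − PEEP) = 445.0 / (17 − 5) = 445.0/12.0 = 37.083 mL/cmH2O.
τ = R × C = 24.178 × 0.03708 L/cmH2O = 0.8965 s.
t = −τ·ln(1 − 0.94) = −0.8965·ln(0.06) = 2.522 s.

2.52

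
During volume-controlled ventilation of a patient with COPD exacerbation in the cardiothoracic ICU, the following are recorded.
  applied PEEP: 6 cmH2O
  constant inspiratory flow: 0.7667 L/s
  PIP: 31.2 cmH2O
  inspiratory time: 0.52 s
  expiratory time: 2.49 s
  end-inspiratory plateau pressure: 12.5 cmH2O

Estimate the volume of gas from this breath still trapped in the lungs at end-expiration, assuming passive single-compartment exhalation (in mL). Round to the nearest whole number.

75

Vt = flow × Ti = 0.7667 L/s × 0.52 s × 1000 mL/L = 398.68 mL.
R = (PIP − Pplat)/V̇ = (31.2 − 12.5) / 0.7667 = 18.7/0.7667 = 24.39 cmH2O·s/L.
C = Vt/(Pplat − PEEP) = 398.68 / (12.5 − 6) = 398.68/6.5 = 61.335 mL/cmH2O.
τ = R × C = 24.39 × 0.06134 L/cmH2O = 1.496 s.
Fraction remaining = e^(−Te/τ) = e^(−2.49/1.496) = 0.1893.
Trapped volume = 398.68 × 0.1893 = 75.47 mL.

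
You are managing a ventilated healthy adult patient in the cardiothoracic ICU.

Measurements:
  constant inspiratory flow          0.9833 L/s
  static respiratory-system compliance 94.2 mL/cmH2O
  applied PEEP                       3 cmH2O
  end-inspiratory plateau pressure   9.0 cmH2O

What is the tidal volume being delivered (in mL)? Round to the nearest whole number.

565

Vt = Cstat × (Pplat − PEEP) = 94.2 × (9.0 − 3) = 94.2 × 6.0 = 565.2 mL.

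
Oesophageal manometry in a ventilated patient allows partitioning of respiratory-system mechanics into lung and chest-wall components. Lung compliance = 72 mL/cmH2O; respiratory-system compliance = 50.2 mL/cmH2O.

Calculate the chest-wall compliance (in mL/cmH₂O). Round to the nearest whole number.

166

1/Ccw = 1/Crs − 1/CL.
1/Ccw = 1/50.2 − 1/72 = 0.006031.
Ccw = 165.81 mL/cmH2O.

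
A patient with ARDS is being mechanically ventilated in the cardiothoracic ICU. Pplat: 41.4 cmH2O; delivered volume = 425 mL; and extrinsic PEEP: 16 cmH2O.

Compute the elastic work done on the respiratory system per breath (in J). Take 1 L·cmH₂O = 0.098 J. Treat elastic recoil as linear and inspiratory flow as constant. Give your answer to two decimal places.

Elastic work ≈ ½ × (Pplat − PEEP) × Vt = 0.5 × (41.4 − 16) × 0.425 L = 0.5 × 25.4 × 0.425 = 5.398 L·cmH2O.
× 0.098 J/(L·cmH2O) → 0.529 J.

0.53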